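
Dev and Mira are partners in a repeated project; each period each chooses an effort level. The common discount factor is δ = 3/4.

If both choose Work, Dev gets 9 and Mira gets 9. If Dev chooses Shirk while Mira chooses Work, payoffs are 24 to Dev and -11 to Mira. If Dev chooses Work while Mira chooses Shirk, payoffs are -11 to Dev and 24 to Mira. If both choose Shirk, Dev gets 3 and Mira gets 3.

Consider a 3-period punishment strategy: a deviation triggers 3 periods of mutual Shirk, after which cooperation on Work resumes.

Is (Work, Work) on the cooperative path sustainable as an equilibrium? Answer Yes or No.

No

Comparing payoff streams over the 4 periods until play realigns: cooperate → 9(1+δ+…+δ^3); deviate → 24 + 3(δ+…+δ^3).
Cooperation is sustained iff (9−3)(δ+…+δ^3) ≥ 24−9.
δ+…+δ^3 = 3/4·(1−(3/4)^3)/(1−3/4) = 1.7344, and (24−9)/(9−3) = 2.5000.
1.7344 < 2.5000, so cooperation is not sustainable.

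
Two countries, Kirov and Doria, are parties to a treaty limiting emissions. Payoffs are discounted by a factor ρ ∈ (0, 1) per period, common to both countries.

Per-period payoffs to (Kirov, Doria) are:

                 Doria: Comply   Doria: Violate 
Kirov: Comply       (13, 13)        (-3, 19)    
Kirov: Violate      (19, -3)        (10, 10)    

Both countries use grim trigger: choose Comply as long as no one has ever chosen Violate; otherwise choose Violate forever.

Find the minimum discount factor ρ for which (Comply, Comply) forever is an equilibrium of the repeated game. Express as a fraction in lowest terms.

2/3

Under grim trigger the critical discount factor is (T−C)/(T−P) with T = 19, C = 13, P = 10.
ρ* = (19−13)/(19−10) = 6/9 = 2/3.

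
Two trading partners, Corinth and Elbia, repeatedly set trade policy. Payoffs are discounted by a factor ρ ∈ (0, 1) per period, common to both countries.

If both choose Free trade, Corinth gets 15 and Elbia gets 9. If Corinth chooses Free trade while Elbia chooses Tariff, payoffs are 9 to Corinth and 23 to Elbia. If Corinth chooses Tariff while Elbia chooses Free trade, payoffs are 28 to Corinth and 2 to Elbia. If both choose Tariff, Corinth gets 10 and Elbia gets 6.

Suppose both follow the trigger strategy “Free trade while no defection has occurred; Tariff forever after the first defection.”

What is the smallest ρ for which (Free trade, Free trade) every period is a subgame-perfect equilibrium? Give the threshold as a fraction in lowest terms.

Corinth's threshold: (28−15)/(28−10) = 13/18.
Elbia's threshold: (23−9)/(23−6) = 14/17.
13/18 < 14/17, so Elbia binds and ρ* = 14/17.

14/17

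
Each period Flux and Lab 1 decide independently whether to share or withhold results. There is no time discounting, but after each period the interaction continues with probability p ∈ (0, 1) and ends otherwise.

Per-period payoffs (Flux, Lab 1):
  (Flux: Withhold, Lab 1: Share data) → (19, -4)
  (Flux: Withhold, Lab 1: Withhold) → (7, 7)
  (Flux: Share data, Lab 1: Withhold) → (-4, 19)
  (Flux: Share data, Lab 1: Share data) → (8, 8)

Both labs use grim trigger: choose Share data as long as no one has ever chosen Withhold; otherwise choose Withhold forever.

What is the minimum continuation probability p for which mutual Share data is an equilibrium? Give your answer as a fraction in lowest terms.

Expected cooperation value is 8 + p·8 + p²·8 + … = 8/(1−p); deviation gives 19 + p·7/(1−p).
8 ≥ 19(1−p) + 7p ⇒ 12p ≥ 11 ⇒ p ≥ 11/12.

11/12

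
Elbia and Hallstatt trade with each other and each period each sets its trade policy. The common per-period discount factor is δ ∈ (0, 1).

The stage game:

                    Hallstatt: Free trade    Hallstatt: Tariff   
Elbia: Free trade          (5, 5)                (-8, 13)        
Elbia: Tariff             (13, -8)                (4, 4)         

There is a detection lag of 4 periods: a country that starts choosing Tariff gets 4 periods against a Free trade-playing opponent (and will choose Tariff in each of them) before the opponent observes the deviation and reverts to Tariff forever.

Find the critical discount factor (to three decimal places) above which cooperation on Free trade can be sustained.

0.971

The best deviation is to choose Tariff for all 4 undetected periods, earning 13 each, then 4 forever once detected.
Deviation value: 13(1−δ^4)/(1−δ) + 4δ^4/(1−δ); cooperation value: 5/(1−δ).
IC: 5 ≥ 13(1−δ^4) + 4δ^4 = 13 − 9δ^4.
So δ^4 ≥ 8/9, giving δ ≥ (8/9)^(1/4) ≈ 0.971.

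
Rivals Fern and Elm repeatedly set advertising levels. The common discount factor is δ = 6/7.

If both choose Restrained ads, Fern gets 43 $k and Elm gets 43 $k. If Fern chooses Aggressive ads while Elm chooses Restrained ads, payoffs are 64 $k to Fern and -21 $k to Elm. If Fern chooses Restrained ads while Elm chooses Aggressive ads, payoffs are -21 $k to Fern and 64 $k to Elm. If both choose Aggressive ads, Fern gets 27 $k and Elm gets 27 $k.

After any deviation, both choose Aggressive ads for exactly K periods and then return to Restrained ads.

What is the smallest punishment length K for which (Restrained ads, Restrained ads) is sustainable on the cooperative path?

2

Need Σ_{k=1}^{K} δ^k ≥ (64−43)/(43−27) = 1.3125 at δ = 6/7.
At K = 1 the sum is 0.8571 < 1.3125; at K = 2 it is 1.5918 ≥ 1.3125.
So the minimum punishment length is K = 2.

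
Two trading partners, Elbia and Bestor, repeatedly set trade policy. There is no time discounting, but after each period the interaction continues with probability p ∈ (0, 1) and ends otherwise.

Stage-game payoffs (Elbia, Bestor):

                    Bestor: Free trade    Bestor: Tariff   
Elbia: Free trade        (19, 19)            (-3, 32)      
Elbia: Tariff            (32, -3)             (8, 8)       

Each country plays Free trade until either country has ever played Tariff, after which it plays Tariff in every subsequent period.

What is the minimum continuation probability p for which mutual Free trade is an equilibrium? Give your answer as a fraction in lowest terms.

13/24

Expected cooperation value is 19 + p·19 + p²·19 + … = 19/(1−p); deviation gives 32 + p·8/(1−p).
19 ≥ 32(1−p) + 8p ⇒ 24p ≥ 13 ⇒ p ≥ 13/24.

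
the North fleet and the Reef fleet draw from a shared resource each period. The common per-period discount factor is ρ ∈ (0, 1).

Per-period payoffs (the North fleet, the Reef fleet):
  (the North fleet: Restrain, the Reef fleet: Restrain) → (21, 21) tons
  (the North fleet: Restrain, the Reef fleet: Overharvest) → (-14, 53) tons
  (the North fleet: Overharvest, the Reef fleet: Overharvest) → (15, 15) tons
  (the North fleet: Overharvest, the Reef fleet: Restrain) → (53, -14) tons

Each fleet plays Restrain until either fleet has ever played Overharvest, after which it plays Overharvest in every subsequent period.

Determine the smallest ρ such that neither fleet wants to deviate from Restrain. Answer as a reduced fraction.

One-period gain from deviating is 53 − 21 = 32. The loss is 21 − 15 = 6 in every subsequent period, with present value 6·ρ/(1−ρ).
Deviation is unprofitable when 6·ρ/(1−ρ) ≥ 32, i.e. ρ/(1−ρ) ≥ 16/3.
Equivalently ρ ≥ 32/(32+6) = 16/19.

16/19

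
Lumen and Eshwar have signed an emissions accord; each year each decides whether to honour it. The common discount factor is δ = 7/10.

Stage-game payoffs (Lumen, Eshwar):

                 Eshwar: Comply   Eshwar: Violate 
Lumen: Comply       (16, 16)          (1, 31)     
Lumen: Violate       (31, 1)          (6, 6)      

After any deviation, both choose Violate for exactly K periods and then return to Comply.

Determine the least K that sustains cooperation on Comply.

3

IC: δ(1−δ^K)/(1−δ) ≥ (31−16)/(16−6) = 3/2.
With δ = 7/10: need 1 − δ^K ≥ 3/2·(1−7/10)/(7/10), i.e. δ^K ≤ 0.3571.
Since (7/10)^2 = 0.4900 and (7/10)^3 = 0.3430, the smallest such K is 3.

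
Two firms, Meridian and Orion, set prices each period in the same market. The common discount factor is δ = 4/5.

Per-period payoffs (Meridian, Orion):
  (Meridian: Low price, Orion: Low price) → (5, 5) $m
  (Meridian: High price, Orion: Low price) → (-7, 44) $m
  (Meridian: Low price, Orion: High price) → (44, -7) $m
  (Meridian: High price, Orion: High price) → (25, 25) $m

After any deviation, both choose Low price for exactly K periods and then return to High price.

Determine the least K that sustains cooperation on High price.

Need Σ_{k=1}^{K} δ^k ≥ (44−25)/(25−5) = 0.9500 at δ = 4/5.
At K = 1 the sum is 0.8000 < 0.9500; at K = 2 it is 1.4400 ≥ 0.9500.
So the minimum punishment length is K = 2.

2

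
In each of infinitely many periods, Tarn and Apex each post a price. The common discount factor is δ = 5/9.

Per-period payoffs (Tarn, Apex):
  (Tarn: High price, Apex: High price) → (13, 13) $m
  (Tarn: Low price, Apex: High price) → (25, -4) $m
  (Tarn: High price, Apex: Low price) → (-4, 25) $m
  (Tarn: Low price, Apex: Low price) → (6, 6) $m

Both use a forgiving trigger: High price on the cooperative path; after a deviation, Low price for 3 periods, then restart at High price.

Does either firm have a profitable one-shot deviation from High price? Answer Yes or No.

IC: δ+…+δ^3 ≥ (25−13)/(13−6) = 12/7.
At δ = 5/9: partial sum = 1.0357 < 1.7143. Cooperation not sustainable.

Yes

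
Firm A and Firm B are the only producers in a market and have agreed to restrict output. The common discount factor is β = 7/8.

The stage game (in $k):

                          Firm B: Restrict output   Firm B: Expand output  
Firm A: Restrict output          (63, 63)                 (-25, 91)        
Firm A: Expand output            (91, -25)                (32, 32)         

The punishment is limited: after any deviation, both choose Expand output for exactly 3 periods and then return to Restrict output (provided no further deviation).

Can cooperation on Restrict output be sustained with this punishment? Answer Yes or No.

A one-shot deviation gives 91 now, then 32 for 3 periods, then back to 63.
Gain from deviating: (91−63) today; loss: (63−32) in each of the next 3 periods.
No-deviation condition: (63−32)(β+…+β^3) ≥ 91−63, i.e. β+…+β^3 ≥ 28/31.
At β = 7/8: β+…+β^3 = 2.3105 ≥ 0.9032.
So cooperation is sustainable.

Yes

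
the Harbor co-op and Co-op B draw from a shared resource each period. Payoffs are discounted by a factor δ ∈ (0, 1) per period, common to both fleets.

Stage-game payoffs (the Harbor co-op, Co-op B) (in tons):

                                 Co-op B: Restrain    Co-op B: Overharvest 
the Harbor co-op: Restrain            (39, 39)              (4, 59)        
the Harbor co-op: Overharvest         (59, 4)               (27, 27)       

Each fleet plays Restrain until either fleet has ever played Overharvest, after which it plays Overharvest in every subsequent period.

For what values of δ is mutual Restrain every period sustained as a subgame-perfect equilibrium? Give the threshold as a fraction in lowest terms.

5/8

Under grim trigger the critical discount factor is (T−C)/(T−P) with T = 59, C = 39, P = 27.
δ* = (59−39)/(59−27) = 20/32 = 5/8.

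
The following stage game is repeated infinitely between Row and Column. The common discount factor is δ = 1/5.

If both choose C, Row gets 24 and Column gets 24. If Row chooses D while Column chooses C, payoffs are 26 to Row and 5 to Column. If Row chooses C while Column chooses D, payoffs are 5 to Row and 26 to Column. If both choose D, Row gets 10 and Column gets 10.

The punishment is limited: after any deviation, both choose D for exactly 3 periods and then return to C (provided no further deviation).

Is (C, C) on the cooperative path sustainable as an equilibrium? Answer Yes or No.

Yes

Comparing payoff streams over the 4 periods until play realigns: cooperate → 24(1+δ+…+δ^3); deviate → 26 + 10(δ+…+δ^3).
Cooperation is sustained iff (24−10)(δ+…+δ^3) ≥ 26−24.
δ+…+δ^3 = 1/5·(1−(1/5)^3)/(1−1/5) = 0.2480, and (26−24)/(24−10) = 0.1429.
0.2480 ≥ 0.1429, so cooperation is sustainable.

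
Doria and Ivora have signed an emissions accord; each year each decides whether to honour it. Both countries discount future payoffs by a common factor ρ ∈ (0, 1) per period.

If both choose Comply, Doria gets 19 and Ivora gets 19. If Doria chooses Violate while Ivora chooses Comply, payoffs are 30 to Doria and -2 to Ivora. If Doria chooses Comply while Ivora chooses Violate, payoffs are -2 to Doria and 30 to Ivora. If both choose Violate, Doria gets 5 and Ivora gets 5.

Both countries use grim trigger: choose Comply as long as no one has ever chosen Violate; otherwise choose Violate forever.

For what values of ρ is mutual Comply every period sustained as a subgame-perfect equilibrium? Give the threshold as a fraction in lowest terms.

11/25

Under grim trigger the critical discount factor is (T−C)/(T−P) with T = 30, C = 19, P = 5.
ρ* = (30−19)/(30−5) = 11/25.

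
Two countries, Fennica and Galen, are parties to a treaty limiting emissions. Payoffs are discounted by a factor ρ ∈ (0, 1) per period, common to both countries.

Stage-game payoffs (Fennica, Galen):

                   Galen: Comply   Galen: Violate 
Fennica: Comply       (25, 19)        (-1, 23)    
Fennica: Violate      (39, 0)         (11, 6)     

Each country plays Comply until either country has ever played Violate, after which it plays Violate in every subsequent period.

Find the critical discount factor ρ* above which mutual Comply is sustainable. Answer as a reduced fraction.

1/2

For Fennica: deviation gain 39−25 = 14, per-period punishment loss 25−11 = 14. IC gives ρ ≥ 14/28 = 1/2.
For Galen: gain 4, loss 13 per period, so ρ ≥ 4/17.
The tighter constraint is Fennica's, so cooperation needs ρ ≥ 1/2.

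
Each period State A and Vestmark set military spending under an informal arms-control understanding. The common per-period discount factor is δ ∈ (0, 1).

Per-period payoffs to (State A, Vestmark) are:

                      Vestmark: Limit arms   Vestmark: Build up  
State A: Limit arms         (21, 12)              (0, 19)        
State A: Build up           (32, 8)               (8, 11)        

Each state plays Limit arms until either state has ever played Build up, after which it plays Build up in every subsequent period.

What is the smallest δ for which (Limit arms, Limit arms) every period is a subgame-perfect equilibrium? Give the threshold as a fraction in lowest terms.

For State A: deviation gain 32−21 = 11, per-period punishment loss 21−8 = 13. IC gives δ ≥ 11/24.
For Vestmark: gain 7, loss 1 per period, so δ ≥ 7/8.
The tighter constraint is Vestmark's, so cooperation needs δ ≥ 7/8.

7/8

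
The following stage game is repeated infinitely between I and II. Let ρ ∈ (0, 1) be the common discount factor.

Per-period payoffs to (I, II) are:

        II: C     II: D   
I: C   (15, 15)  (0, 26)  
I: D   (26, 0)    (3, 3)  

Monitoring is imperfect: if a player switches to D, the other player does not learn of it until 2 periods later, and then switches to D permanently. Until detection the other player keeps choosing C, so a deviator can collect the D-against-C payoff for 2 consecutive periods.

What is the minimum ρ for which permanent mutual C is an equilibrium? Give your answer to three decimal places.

The best deviation is to choose D for all 2 undetected periods, earning 26 each, then 3 forever once detected.
Deviation value: 26(1−ρ^2)/(1−ρ) + 3ρ^2/(1−ρ); cooperation value: 15/(1−ρ).
IC: 15 ≥ 26(1−ρ^2) + 3ρ^2 = 26 − 23ρ^2.
So ρ^2 ≥ 11/23, giving ρ ≥ (11/23)^(1/2) ≈ 0.692.

0.692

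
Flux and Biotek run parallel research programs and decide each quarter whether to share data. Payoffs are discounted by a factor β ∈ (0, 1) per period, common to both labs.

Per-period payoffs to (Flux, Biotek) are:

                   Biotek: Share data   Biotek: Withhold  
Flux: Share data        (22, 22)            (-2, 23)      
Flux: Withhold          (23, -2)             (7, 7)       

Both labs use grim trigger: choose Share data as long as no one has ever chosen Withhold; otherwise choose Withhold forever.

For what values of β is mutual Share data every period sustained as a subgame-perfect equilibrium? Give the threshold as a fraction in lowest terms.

Under grim trigger the critical discount factor is (T−C)/(T−P) with T = 23, C = 22, P = 7.
β* = (23−22)/(23−7) = 1/16.

1/16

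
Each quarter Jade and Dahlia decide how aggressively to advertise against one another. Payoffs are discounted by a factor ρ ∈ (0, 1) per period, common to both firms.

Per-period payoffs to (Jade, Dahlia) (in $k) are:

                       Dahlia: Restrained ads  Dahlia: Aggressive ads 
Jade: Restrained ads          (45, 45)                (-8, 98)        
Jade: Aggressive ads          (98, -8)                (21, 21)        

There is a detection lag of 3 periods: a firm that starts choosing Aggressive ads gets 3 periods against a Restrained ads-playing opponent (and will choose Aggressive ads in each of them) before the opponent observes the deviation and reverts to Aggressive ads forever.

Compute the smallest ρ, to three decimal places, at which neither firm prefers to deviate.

0.883

A deviator earns 98 for 3 periods, then 21 forever; cooperating earns 45 forever. Multiplying the IC by (1−ρ):
45 ≥ 98(1−ρ^3) + 21ρ^3, so 77·ρ^3 ≥ 53 and ρ^3 ≥ 53/77.
ρ ≥ (53/77)^(1/3) ≈ 0.883.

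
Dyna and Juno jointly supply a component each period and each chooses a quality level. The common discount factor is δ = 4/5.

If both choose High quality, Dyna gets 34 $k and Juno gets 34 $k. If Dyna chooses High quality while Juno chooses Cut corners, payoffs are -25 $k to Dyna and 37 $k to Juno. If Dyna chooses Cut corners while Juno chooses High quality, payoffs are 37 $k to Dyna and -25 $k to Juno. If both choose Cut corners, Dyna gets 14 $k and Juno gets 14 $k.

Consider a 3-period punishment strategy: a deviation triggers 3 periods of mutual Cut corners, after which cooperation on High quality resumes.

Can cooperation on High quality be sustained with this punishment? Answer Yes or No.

IC: δ+…+δ^3 ≥ (37−34)/(34−14) = 3/20.
At δ = 4/5: partial sum = 1.9520 ≥ 0.1500. Cooperation sustainable.

Yes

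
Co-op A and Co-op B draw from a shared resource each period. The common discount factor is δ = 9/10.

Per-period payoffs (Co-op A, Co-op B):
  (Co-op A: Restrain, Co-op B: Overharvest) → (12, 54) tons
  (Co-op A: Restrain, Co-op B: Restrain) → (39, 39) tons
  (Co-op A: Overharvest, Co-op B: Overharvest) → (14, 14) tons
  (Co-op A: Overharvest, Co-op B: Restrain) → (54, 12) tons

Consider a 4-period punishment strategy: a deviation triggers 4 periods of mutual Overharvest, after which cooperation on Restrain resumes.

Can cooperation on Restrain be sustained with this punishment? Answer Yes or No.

Yes

IC: δ+…+δ^4 ≥ (54−39)/(39−14) = 3/5.
At δ = 9/10: partial sum = 3.0951 ≥ 0.6000. Cooperation sustainable.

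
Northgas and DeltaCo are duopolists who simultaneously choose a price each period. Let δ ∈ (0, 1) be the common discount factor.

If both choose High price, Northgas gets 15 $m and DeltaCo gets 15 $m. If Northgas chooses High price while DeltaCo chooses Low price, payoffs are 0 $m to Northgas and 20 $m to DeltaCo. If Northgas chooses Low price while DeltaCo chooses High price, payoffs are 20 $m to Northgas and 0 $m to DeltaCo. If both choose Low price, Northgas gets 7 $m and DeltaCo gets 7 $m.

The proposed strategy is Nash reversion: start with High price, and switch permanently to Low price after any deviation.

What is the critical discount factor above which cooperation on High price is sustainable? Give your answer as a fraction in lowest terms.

Under grim trigger the critical discount factor is (T−C)/(T−P) with T = 20, C = 15, P = 7.
δ* = (20−15)/(20−7) = 5/13.

5/13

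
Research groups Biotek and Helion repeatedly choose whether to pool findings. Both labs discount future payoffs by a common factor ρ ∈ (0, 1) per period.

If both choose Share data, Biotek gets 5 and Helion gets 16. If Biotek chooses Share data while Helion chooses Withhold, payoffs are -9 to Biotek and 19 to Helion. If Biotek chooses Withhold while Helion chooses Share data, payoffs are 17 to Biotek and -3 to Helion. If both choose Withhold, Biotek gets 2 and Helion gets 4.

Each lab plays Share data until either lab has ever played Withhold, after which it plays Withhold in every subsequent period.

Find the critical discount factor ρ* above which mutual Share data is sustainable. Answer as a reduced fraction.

4/5

For Biotek: deviation gain 17−5 = 12, per-period punishment loss 5−2 = 3. IC gives ρ ≥ 12/15 = 4/5.
For Helion: gain 3, loss 12 per period, so ρ ≥ 3/15 = 1/5.
The tighter constraint is Biotek's, so cooperation needs ρ ≥ 4/5.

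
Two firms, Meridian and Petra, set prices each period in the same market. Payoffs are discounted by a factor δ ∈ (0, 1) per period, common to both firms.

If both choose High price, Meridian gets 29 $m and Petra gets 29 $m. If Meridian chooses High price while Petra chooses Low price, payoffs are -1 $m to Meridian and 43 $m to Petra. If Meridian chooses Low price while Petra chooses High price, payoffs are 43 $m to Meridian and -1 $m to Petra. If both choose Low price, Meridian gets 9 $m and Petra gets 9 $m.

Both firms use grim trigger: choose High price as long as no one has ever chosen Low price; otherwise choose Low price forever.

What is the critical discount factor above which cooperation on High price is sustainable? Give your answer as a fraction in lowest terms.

7/17

One-period gain from deviating is 43 − 29 = 14. The loss is 29 − 9 = 20 in every subsequent period, with present value 20·δ/(1−δ).
Deviation is unprofitable when 20·δ/(1−δ) ≥ 14, i.e. δ/(1−δ) ≥ 7/10.
Equivalently δ ≥ 14/(14+20) = 7/17.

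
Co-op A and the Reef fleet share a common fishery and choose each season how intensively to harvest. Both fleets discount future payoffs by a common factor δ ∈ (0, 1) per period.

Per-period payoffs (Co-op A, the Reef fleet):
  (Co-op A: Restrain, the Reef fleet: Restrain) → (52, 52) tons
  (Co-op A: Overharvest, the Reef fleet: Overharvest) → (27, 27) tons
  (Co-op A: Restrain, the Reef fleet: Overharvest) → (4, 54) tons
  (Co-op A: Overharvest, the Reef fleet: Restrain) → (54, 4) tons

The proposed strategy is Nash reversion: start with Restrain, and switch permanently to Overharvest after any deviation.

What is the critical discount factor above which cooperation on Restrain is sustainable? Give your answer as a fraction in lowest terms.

2/27

Under grim trigger the critical discount factor is (T−C)/(T−P) with T = 54, C = 52, P = 27.
δ* = (54−52)/(54−27) = 2/27.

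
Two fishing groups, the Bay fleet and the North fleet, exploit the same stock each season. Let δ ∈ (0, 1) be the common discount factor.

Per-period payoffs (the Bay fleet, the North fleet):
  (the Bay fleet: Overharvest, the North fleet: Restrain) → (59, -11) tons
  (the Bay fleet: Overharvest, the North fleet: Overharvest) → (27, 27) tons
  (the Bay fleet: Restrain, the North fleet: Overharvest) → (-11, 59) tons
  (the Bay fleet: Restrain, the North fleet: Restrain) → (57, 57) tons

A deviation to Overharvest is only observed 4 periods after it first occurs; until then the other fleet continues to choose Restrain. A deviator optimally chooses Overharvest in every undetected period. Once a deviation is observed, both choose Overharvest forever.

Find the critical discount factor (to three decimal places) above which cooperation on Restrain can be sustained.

0.500

Deviating for the 4 undetected periods gains 59−57 = 2 per period over cooperation, then loses 57−27 = 30 per period forever once punishment starts.
Gain: 2(1 + δ + … + δ^3); loss: 30·δ^4/(1−δ).
No profitable deviation ⇔ 2(1−δ^4) ≤ 30·δ^4, i.e. δ^4 ≥ 2/(2+30) = 1/16.
Hence δ ≥ (1/16)^(1/4) ≈ 0.500.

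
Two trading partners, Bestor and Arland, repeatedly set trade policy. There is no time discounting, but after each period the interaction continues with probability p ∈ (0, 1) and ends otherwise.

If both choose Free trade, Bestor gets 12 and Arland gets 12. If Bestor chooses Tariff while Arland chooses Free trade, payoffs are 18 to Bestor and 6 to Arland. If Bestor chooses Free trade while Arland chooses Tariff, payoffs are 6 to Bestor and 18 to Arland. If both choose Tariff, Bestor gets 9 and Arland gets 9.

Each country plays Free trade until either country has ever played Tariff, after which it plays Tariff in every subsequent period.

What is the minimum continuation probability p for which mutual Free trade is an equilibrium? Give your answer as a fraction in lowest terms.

With no time discounting, the continuation probability p plays the role of the discount factor.
Grim-trigger IC: 12/(1−p) ≥ 18 + 9p/(1−p) ⇒ p ≥ (18−12)/(18−9) = 2/3.

2/3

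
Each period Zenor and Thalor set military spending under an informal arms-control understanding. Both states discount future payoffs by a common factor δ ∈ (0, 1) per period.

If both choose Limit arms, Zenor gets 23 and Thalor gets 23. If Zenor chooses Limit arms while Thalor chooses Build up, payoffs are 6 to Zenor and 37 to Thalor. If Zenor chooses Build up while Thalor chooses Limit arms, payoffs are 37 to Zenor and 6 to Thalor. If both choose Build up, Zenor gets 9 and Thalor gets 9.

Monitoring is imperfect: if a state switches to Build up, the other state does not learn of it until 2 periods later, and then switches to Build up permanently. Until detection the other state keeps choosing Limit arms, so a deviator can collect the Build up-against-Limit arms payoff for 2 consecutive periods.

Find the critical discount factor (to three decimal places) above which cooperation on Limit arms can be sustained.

0.707

A deviator earns 37 for 2 periods, then 9 forever; cooperating earns 23 forever. Multiplying the IC by (1−δ):
23 ≥ 37(1−δ^2) + 9δ^2, so 28·δ^2 ≥ 14 and δ^2 ≥ 1/2.
δ ≥ (1/2)^(1/2) ≈ 0.707.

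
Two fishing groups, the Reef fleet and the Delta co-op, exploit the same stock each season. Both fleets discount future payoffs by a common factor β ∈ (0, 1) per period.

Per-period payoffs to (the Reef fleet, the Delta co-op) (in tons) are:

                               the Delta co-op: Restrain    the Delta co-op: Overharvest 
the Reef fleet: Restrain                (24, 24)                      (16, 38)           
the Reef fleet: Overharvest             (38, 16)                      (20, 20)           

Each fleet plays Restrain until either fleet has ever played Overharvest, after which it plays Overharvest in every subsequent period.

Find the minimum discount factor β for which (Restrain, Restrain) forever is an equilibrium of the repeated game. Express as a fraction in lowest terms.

7/9

Under grim trigger the critical discount factor is (T−C)/(T−P) with T = 38, C = 24, P = 20.
β* = (38−24)/(38−20) = 14/18 = 7/9.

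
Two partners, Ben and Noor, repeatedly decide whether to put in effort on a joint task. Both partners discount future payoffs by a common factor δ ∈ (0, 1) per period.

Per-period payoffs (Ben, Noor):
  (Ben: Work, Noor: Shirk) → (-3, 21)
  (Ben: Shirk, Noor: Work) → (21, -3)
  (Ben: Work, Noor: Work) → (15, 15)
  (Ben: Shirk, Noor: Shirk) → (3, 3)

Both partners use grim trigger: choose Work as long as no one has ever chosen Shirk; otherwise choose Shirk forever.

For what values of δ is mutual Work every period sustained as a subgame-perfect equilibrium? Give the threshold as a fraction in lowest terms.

Under grim trigger the critical discount factor is (T−C)/(T−P) with T = 21, C = 15, P = 3.
δ* = (21−15)/(21−3) = 6/18 = 1/3.

1/3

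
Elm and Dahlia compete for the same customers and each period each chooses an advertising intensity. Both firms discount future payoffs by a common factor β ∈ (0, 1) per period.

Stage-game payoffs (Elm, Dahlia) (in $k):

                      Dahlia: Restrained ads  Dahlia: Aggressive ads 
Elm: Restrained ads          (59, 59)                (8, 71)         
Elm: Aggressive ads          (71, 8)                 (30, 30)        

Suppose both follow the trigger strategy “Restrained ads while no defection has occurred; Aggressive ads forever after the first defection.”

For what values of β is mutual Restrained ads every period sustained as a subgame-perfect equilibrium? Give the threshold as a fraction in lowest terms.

Under grim trigger the critical discount factor is (T−C)/(T−P) with T = 71, C = 59, P = 30.
β* = (71−59)/(71−30) = 12/41.

12/41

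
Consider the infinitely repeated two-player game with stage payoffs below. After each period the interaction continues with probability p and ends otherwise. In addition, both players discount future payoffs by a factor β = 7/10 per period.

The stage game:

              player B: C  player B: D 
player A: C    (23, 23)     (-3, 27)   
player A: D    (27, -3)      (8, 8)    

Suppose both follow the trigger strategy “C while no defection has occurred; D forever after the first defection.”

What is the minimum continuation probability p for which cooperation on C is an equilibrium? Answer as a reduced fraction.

Expected continuation weight on next period's payoff is β·p = 7/10·p, which plays the role of the discount factor.
Cooperation requires 7/10·p ≥ (27−23)/(27−8) = 4/19, hence p ≥ 40/133.

40/133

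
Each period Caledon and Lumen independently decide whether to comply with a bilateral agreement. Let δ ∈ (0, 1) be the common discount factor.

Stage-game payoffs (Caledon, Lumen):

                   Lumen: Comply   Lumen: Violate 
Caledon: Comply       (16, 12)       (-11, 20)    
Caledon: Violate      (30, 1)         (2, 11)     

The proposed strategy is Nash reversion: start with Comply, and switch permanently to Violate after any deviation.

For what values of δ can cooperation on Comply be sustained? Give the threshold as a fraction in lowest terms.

8/9

Caledon's threshold: (30−16)/(30−2) = 1/2.
Lumen's threshold: (20−12)/(20−11) = 8/9.
1/2 < 8/9, so Lumen binds and δ* = 8/9.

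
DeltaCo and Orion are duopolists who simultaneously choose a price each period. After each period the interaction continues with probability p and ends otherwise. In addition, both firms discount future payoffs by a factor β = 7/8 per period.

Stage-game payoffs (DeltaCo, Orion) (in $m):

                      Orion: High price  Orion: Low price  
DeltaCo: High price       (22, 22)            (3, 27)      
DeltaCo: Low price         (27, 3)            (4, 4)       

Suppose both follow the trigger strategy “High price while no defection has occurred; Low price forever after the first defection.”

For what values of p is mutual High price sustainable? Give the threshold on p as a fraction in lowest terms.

40/161

With continuation probability p and discount β, the effective per-period discount factor is βp.
Grim-trigger IC: βp ≥ (27−22)/(27−4) = 5/23.
So p ≥ (5/23)/(7/8) = 40/161.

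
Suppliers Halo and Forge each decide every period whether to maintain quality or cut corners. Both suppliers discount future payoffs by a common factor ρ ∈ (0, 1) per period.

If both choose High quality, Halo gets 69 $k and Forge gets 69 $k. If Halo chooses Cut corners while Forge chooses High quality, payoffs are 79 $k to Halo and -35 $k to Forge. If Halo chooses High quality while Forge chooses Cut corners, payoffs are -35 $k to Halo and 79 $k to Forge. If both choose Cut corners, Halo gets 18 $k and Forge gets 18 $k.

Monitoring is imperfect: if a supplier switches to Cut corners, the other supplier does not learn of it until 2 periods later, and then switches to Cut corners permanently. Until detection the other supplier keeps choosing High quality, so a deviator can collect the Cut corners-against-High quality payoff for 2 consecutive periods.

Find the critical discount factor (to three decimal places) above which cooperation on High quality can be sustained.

0.405

Deviating for the 2 undetected periods gains 79−69 = 10 per period over cooperation, then loses 69−18 = 51 per period forever once punishment starts.
Gain: 10(1 + ρ + … + ρ^1); loss: 51·ρ^2/(1−ρ).
No profitable deviation ⇔ 10(1−ρ^2) ≤ 51·ρ^2, i.e. ρ^2 ≥ 10/(10+51) = 10/61.
Hence ρ ≥ (10/61)^(1/2) ≈ 0.405.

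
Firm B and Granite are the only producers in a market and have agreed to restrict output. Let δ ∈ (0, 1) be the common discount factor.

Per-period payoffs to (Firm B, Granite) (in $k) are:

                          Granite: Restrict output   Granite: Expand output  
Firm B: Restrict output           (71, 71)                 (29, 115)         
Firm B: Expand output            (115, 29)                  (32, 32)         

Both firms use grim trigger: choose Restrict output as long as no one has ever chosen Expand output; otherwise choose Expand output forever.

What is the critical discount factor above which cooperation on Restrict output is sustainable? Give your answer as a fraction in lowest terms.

Cooperation forever yields 71 each period: 71/(1−δ).
Deviating yields 115 once, then 32 forever: 115 + 32δ/(1−δ).
No profitable deviation requires 71/(1−δ) ≥ 115 + 32δ/(1−δ).
Multiplying by (1−δ): 71 ≥ 115(1−δ) + 32δ = 115 − 83δ.
So 83δ ≥ 44, i.e. δ ≥ 44/83.

44/83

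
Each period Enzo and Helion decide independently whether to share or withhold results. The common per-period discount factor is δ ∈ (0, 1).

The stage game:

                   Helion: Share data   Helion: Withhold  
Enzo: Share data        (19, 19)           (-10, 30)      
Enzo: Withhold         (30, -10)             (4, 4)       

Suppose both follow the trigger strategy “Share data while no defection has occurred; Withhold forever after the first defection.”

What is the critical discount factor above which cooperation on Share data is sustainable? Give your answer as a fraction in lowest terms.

One-period gain from deviating is 30 − 19 = 11. The loss is 19 − 4 = 15 in every subsequent period, with present value 15·δ/(1−δ).
Deviation is unprofitable when 15·δ/(1−δ) ≥ 11, i.e. δ/(1−δ) ≥ 11/15.
Equivalently δ ≥ 11/(11+15) = 11/26.

11/26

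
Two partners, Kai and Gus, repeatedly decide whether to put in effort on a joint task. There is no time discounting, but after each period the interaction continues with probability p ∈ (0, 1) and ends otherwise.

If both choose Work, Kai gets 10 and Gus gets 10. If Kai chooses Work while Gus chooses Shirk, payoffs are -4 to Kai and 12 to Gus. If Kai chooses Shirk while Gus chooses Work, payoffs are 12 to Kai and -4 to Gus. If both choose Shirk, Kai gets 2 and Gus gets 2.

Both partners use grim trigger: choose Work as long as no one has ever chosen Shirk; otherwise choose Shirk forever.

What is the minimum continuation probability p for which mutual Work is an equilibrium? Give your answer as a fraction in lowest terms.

Expected cooperation value is 10 + p·10 + p²·10 + … = 10/(1−p); deviation gives 12 + p·2/(1−p).
10 ≥ 12(1−p) + 2p ⇒ 10p ≥ 2 ⇒ p ≥ 2/10 = 1/5.

1/5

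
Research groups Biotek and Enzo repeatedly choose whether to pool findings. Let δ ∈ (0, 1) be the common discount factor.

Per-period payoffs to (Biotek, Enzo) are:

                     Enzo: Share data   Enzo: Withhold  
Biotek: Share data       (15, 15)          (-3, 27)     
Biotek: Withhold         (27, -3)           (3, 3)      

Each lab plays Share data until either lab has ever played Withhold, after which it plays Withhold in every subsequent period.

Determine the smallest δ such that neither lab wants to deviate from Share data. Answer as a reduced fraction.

1/2

Under grim trigger the critical discount factor is (T−C)/(T−P) with T = 27, C = 15, P = 3.
δ* = (27−15)/(27−3) = 12/24 = 1/2.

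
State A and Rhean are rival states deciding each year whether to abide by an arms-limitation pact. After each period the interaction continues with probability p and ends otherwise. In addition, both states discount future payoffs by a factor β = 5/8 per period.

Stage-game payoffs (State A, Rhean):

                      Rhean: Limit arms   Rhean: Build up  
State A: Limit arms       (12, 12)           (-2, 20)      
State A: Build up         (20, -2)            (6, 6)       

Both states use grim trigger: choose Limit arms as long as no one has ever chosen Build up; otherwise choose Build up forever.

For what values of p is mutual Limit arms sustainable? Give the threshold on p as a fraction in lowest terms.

With continuation probability p and discount β, the effective per-period discount factor is βp.
Grim-trigger IC: βp ≥ (20−12)/(20−6) = 4/7.
So p ≥ (4/7)/(5/8) = 32/35.

32/35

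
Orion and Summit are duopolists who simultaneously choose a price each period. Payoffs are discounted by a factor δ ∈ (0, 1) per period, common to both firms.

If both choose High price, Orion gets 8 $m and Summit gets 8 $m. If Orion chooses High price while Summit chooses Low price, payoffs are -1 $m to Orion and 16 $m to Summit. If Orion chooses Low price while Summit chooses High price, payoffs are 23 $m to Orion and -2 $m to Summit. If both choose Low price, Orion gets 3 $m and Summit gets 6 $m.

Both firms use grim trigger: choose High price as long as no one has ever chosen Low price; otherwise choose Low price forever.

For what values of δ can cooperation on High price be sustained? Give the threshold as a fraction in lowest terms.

For Orion: deviation gain 23−8 = 15, per-period punishment loss 8−3 = 5. IC gives δ ≥ 15/20 = 3/4.
For Summit: gain 8, loss 2 per period, so δ ≥ 8/10 = 4/5.
The tighter constraint is Summit's, so cooperation needs δ ≥ 4/5.

4/5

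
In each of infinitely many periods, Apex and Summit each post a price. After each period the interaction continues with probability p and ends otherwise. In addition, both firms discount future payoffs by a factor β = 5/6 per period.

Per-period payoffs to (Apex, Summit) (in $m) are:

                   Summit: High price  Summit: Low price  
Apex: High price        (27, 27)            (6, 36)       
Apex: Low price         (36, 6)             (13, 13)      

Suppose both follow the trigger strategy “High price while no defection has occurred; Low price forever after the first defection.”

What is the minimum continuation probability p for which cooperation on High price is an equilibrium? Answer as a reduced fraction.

With continuation probability p and discount β, the effective per-period discount factor is βp.
Grim-trigger IC: βp ≥ (36−27)/(36−13) = 9/23.
So p ≥ (9/23)/(5/6) = 54/115.

54/115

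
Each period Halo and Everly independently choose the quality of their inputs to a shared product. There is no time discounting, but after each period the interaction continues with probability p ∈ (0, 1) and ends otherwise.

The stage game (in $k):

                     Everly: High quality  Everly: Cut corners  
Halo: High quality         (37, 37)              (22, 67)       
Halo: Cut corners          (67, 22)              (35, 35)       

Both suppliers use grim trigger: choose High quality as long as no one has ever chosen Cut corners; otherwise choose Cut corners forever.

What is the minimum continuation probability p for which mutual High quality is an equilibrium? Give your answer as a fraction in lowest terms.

15/16

Expected cooperation value is 37 + p·37 + p²·37 + … = 37/(1−p); deviation gives 67 + p·35/(1−p).
37 ≥ 67(1−p) + 35p ⇒ 32p ≥ 30 ⇒ p ≥ 30/32 = 15/16.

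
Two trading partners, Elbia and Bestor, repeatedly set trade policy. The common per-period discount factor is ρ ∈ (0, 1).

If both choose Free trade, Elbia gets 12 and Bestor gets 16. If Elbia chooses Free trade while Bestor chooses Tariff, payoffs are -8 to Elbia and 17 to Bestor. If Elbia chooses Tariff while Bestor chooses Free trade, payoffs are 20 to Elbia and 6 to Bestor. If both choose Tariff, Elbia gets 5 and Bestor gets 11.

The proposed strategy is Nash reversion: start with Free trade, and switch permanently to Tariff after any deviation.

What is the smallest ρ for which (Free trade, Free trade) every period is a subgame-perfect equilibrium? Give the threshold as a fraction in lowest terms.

For Elbia: deviation gain 20−12 = 8, per-period punishment loss 12−5 = 7. IC gives ρ ≥ 8/15.
For Bestor: gain 1, loss 5 per period, so ρ ≥ 1/6.
The tighter constraint is Elbia's, so cooperation needs ρ ≥ 8/15.

8/15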